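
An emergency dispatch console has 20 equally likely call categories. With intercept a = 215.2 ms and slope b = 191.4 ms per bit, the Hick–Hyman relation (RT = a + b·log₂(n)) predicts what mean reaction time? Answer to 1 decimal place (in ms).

1042.4 ms

log₂(20) = 4.3219 bits, so RT = 215.2 + 191.4 × 4.3219 ≈ 1042.417 ms.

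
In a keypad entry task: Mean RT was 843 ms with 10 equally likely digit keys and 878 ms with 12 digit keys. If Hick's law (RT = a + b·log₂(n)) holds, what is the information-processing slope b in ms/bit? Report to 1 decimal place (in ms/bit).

133.1 ms/bit

b = (RT₂ − RT₁)/(log₂ n₂ − log₂ n₁) = (878 − 843)/(3.5850 − 3.3219) = 133.062 ms/bit.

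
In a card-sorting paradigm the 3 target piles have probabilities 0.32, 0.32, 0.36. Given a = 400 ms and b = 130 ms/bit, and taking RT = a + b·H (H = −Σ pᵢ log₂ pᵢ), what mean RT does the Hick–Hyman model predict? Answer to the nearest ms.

H = 0.32·log₂(1/0.32) + 0.32·log₂(1/0.32) + 0.36·log₂(1/0.36) = 1.5827 bits.
RT = 400 + 130 × 1.5827 = 605.75 ms.

606 ms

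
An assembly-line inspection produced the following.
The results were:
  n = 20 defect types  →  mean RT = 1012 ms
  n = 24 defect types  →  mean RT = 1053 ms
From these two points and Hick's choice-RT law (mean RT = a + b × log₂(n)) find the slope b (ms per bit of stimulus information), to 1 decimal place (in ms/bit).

Slope: b = (1053 − 1012) / (log₂ 24 − log₂ 20) = 41/0.2630 = 155.873 ms/bit.

155.9 ms/bit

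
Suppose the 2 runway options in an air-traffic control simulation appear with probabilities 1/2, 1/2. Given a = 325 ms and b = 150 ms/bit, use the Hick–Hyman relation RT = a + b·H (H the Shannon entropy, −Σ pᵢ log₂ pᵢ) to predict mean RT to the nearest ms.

475 ms

H = −Σ pᵢ log₂ pᵢ = 0.5·1 + 0.5·1 = 1.000 bits.
RT = 325 + 150 × 1.000 = 475.00 ms.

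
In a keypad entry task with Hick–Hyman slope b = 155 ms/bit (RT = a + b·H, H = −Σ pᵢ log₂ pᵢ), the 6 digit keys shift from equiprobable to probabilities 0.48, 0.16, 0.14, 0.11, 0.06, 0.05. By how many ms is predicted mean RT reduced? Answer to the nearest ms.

69 ms

The RT saving is b·ΔH. Equiprobable H₀ = log₂(6) = 2.5850 bits; with the given probabilities H = 2.1383 bits.
b·(H₀ − H) = 155 × (2.5850 − 2.1383) = 69.23 ms.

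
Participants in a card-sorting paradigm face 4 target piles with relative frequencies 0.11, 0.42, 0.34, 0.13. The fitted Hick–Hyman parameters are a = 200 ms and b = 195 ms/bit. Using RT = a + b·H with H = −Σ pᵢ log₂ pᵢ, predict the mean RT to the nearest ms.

Entropy contributions −pᵢ log₂ pᵢ: 0.3503, 0.5256, 0.5292, 0.3826; sum H = 1.7878 bits.
RT = a + bH = 200 + 195·1.7878 = 548.61 ms.

549 ms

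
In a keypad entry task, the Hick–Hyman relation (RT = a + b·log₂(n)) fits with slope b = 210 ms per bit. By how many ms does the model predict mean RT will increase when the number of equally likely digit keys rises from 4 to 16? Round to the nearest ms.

ΔRT = (a + b log₂ n₂) − (a + b log₂ n₁) = b·(log₂ n₂ − log₂ n₁).
log₂(16) − log₂(4) = log₂(16/4) = log₂(4) = 2.
ΔRT = 210 × 2.0000 = 420.000 ms.

420 ms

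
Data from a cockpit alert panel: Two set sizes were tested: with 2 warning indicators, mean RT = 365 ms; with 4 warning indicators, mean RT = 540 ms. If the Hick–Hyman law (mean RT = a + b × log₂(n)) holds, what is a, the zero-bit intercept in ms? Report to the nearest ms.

190 ms

The slope on a log₂ axis is (540 − 365) / (2 − 1) = 175 ms/bit.
a = RT₁ − b·log₂ n₁ = 365 − 175 × 1 = 190.000 ms.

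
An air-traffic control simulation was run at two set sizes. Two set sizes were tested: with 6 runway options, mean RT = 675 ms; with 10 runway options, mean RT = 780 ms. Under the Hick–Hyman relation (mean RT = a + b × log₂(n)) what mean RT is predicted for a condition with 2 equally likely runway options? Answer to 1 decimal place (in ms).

449.2 ms

Fit slope and intercept:
  b = (780 − 675) / (log₂ 10 − log₂ 6) = 105 / (3.3219 − 2.5850) = 142.476 ms/bit
  a = 675 − 142.476 × 2.5850 = 306.705 ms
Then RT(2) = 306.705 + 142.476 × log₂ 2 = 306.705 + 142.476 × 1 ≈ 449.181 ms.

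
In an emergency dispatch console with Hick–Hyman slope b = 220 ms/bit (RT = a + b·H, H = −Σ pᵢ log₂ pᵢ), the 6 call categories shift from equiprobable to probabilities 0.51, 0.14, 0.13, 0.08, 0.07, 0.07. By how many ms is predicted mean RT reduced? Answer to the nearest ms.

Equiprobable entropy H₀ = log₂ 6 = 2.5850 bits.
Skewed entropy H = −Σ pᵢ log₂ pᵢ = 2.1038 bits.
ΔRT = b·(H₀ − H) = 220 × 0.4812 = 105.86 ms.

106 ms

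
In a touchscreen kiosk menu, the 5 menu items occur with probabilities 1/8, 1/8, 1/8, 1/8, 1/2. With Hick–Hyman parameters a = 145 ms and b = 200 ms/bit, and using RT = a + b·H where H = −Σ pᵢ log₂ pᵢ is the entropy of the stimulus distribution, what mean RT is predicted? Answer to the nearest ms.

Each term −pᵢ log₂ pᵢ: 0.125·3 + 0.125·3 + 0.125·3 + 0.125·3 + 0.5·1; summed, H = 2.000 bits.
Mean RT = a + bH = 145 + 200·2.000 = 545.00 ms.

545 ms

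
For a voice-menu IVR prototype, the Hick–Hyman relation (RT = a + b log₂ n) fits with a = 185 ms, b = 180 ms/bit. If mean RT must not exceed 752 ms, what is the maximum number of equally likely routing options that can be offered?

8

Set 185 + 180·log₂ n ≤ 752 → log₂ n ≤ (752 − 185)/180 = 3.1500.
So n ≤ 2^3.1500 = 8.877; the largest integer n is 8.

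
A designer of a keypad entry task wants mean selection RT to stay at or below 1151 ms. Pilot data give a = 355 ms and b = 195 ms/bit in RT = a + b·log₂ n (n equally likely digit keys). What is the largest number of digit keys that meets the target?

195·log₂ n ≤ 1151 − 355 = 796, giving log₂ n ≤ 4.0821 and n ≤ 16.936. The largest whole number is 16.

16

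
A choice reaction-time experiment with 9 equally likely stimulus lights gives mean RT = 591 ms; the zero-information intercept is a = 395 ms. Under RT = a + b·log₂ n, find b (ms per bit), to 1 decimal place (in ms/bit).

9 alternatives carry log₂ 9 = 3.1699 bits; the choice cost is 591 − 395 = 196 ms, so b = 196/3.1699 = 61.831 ms/bit.

61.8 ms/bit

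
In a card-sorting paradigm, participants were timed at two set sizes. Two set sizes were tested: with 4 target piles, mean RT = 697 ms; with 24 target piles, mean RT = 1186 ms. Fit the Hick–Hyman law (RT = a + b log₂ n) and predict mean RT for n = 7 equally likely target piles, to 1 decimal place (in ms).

849.7 ms

Solve the two-equation system in a and b:
  b = (1186 − 697) / (log₂ 24 − log₂ 4) = 489 / (4.5850 − 2) = 189.171 ms/bit
  a = 697 − 189.171 × 2 = 318.658 ms
Then RT(7) = 318.658 + 189.171 × log₂ 7 = 318.658 + 189.171 × 2.8074 ≈ 849.728 ms.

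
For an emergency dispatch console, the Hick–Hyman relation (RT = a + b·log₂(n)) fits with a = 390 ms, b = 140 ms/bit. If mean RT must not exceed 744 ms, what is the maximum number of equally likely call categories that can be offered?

5

140·log₂ n ≤ 744 − 390 = 354, giving log₂ n ≤ 2.5286 and n ≤ 5.770. The largest whole number is 5.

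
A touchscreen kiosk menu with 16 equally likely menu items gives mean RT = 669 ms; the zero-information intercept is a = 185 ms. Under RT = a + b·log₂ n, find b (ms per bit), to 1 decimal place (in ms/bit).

121.0 ms/bit

log₂(16) = 4 bits.
b = (RT − a)/log₂ n = (669 − 185) / 4 = 121.000 ms/bit.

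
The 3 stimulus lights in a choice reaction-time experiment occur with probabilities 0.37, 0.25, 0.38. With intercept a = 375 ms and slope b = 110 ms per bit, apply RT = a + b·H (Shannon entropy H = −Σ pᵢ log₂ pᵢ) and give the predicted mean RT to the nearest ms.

547 ms

H = 0.37·log₂(1/0.37) + 0.25·log₂(1/0.25) + 0.38·log₂(1/0.38) = 1.5612 bits.
RT = 375 + 110 × 1.5612 = 546.73 ms.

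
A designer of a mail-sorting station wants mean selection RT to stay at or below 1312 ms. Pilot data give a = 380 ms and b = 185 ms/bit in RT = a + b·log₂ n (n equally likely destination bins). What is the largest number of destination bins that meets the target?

32

185·log₂ n ≤ 1312 − 380 = 932, giving log₂ n ≤ 5.0378 and n ≤ 32.850. The largest whole number is 32.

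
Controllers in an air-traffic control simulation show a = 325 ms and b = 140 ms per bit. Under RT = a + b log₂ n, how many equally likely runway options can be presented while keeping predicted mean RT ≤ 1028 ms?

Information budget: (1028 − 325)/140 = 5.0214 bits, so n ≤ 2^5.0214 = 32.479 → at most 32.

32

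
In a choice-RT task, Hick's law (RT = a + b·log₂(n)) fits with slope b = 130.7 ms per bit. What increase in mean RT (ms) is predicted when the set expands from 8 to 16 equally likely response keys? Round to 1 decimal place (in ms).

Only the slope matters, since a is common to both: ΔRT = b·log₂(n₂/n₁).
log₂(16) − log₂(8) = log₂(16/8) = log₂(2) = 1.
ΔRT = 130.7 × 1.0000 = 130.700 ms.

130.7 ms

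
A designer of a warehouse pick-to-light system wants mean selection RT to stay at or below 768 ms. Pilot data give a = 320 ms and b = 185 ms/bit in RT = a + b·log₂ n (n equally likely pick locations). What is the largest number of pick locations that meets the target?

185·log₂ n ≤ 768 − 320 = 448, giving log₂ n ≤ 2.4216 and n ≤ 5.358. The largest whole number is 5.

5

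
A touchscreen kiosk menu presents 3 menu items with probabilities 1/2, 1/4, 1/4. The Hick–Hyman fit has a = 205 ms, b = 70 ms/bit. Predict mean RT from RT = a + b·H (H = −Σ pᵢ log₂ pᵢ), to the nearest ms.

H = −Σ pᵢ log₂ pᵢ = 0.5·1 + 0.25·2 + 0.25·2 = 1.500 bits.
RT = 205 + 70 × 1.500 = 310.00 ms.

310 ms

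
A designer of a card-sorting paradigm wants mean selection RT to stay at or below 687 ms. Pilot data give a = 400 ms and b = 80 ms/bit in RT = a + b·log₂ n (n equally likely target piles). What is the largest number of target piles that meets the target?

12

Information budget: (687 − 400)/80 = 3.5875 bits, so n ≤ 2^3.5875 = 12.021 → at most 12.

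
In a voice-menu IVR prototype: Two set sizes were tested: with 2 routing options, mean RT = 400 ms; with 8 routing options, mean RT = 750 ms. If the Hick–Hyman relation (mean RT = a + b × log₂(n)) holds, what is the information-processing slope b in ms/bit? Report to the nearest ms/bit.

175 ms/bit

b = (RT₂ − RT₁)/(log₂ n₂ − log₂ n₁) = (750 − 400)/(3 − 1) = 175 ms/bit.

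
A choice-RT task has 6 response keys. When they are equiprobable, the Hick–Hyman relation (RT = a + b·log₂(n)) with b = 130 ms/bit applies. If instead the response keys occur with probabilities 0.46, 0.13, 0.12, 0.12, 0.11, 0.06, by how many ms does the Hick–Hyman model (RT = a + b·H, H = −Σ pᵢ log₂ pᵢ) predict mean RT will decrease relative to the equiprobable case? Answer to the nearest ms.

47 ms

Equiprobable entropy H₀ = log₂ 6 = 2.5850 bits.
Skewed entropy H = −Σ pᵢ log₂ pᵢ = 2.2259 bits.
ΔRT = b·(H₀ − H) = 130 × 0.3590 = 46.67 ms.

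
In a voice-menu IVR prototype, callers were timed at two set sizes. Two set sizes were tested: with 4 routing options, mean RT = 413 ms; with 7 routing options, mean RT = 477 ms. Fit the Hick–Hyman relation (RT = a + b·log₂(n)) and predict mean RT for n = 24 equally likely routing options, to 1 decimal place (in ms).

617.9 ms

RT is linear in log₂ n, so two points fix the line:
  b = (477 − 413) / (log₂ 7 − log₂ 4) = 64 / (2.8074 − 2) = 79.271 ms/bit
  a = 413 − 79.271 × 2 = 254.458 ms
Then RT(24) = 254.458 + 79.271 × log₂ 24 = 254.458 + 79.271 × 4.5850 ≈ 617.913 ms.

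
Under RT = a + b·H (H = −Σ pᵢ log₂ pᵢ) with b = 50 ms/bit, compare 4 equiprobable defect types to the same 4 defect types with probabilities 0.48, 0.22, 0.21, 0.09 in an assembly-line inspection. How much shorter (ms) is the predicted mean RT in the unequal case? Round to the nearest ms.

11 ms

The RT saving is b·ΔH. Equiprobable H₀ = log₂(4) = 2.0000 bits; with the given probabilities H = 1.7743 bits.
b·(H₀ − H) = 50 × (2.0000 − 1.7743) = 11.28 ms.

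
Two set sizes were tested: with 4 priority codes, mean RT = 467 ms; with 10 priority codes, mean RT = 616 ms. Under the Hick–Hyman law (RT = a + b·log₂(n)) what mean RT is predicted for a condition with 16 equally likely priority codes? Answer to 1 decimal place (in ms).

Fit slope and intercept:
  b = (616 − 467) / (log₂ 10 − log₂ 4) = 149 / (3.3219 − 2) = 112.714 ms/bit
  a = 467 − 112.714 × 2 = 241.572 ms
Then RT(16) = 241.572 + 112.714 × log₂ 16 = 241.572 + 112.714 × 4 ≈ 692.428 ms.

692.4 ms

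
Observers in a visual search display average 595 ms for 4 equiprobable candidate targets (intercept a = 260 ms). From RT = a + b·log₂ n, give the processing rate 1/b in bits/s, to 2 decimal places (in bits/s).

b = (595 − 260)/log₂ 4 = 335/2 = 167.500 ms per bit = 0.16750 s/bit; the reciprocal is 5.970 bits/s.

5.97 bits/s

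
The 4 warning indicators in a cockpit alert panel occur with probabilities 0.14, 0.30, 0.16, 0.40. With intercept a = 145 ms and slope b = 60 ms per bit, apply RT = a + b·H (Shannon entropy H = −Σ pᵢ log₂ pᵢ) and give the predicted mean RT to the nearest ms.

H = 0.14·log₂(1/0.14) + 0.30·log₂(1/0.30) + 0.16·log₂(1/0.16) + 0.40·log₂(1/0.40) = 1.8700 bits.
RT = 145 + 60 × 1.8700 = 257.20 ms.

257 ms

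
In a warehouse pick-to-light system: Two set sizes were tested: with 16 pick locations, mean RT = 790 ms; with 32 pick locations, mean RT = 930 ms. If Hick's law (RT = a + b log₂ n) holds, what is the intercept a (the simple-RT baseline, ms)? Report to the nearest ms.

230 ms

b = (RT₂ − RT₁)/(log₂ n₂ − log₂ n₁) = (930 − 790)/(5 − 4) = 140 ms/bit.
a = RT₁ − b·log₂ n₁ = 790 − 140 × 4 = 230.000 ms.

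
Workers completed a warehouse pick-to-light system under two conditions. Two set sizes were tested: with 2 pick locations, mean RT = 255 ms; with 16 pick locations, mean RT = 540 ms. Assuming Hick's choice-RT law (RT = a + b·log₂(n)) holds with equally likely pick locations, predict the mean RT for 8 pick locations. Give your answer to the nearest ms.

445 ms

Solve the two-equation system in a and b:
  b = (540 − 255) / (log₂ 16 − log₂ 2) = 285 / (4 − 1) = 95 ms/bit
  a = 255 − 95 × 1 = 160 ms
Then RT(8) = 160 + 95 × log₂ 8 = 160 + 95 × 3 ≈ 445.000 ms.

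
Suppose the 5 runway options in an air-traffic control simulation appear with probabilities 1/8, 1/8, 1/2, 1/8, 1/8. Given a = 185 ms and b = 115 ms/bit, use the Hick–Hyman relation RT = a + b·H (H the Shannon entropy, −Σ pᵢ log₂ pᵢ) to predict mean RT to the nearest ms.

415 ms

Each term −pᵢ log₂ pᵢ: 0.125·3 + 0.125·3 + 0.5·1 + 0.125·3 + 0.125·3; summed, H = 2.000 bits.
Mean RT = a + bH = 185 + 115·2.000 = 415.00 ms.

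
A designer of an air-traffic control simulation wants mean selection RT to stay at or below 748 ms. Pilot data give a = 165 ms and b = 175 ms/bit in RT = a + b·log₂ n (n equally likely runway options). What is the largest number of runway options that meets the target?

10

Information budget: (748 − 165)/175 = 3.3314 bits, so n ≤ 2^3.3314 = 10.066 → at most 10.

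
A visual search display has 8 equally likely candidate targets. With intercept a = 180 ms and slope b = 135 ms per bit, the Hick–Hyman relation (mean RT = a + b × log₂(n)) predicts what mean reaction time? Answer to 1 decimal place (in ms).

log₂(8) = 3 bits, so RT = 180 + 135 × 3 ≈ 585.000 ms.

585.0 ms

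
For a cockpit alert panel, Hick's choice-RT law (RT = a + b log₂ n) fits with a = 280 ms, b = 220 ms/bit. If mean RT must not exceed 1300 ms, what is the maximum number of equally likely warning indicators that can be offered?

24

Set 280 + 220·log₂ n ≤ 1300 → log₂ n ≤ (1300 − 280)/220 = 4.6364.
So n ≤ 2^4.6364 = 24.871; the largest integer n is 24.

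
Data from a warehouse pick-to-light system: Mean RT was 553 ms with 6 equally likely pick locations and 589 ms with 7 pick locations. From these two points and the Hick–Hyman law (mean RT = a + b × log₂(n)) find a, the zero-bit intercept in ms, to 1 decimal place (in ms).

Slope: b = (589 − 553) / (log₂ 7 − log₂ 6) = 36/0.2224 = 161.876 ms/bit.
a = RT₁ − b·log₂ n₁ = 553 − 161.876 × 2.5850 = 134.557 ms.

134.6 ms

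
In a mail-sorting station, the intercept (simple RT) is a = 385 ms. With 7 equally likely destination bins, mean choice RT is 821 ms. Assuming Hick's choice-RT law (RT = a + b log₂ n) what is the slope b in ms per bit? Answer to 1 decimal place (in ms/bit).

155.3 ms/bit

b = (821 − 385) / log₂(7) = 436 / 2.8074 = 155.306 ms/bit.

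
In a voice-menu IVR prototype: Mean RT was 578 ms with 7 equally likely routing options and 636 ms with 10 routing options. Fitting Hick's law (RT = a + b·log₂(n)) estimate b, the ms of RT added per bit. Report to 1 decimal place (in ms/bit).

The slope on a log₂ axis is (636 − 578) / (3.3219 − 2.8074) = 112.715 ms/bit.

112.7 ms/bit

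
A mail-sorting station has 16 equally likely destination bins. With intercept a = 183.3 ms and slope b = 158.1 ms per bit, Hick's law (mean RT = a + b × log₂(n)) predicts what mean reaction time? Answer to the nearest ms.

log₂(16) = 4 bits, so RT = 183.3 + 158.1 × 4 ≈ 815.700 ms.

816 ms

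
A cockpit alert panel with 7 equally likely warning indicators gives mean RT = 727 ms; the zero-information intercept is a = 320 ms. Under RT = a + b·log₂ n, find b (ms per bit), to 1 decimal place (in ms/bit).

b = (727 − 320) / log₂(7) = 407 / 2.8074 = 144.976 ms/bit.

145.0 ms/bit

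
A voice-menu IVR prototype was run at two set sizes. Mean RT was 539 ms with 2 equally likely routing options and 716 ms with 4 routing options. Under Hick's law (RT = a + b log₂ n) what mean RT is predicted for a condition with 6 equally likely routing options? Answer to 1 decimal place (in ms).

RT is linear in log₂ n, so two points fix the line:
  b = (716 − 539) / (log₂ 4 − log₂ 2) = 177 / (2 − 1) = 177.000 ms/bit
  a = 539 − 177.000 × 1 = 362.000 ms
Then RT(6) = 362.000 + 177.000 × log₂ 6 = 362.000 + 177.000 × 2.5850 ≈ 819.538 ms.

819.5 ms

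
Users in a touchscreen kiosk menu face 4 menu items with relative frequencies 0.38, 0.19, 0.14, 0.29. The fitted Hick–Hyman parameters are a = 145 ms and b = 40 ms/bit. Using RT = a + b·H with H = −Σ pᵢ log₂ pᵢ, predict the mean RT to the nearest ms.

221 ms

Entropy contributions −pᵢ log₂ pᵢ: 0.5305, 0.4552, 0.3971, 0.5179; sum H = 1.9007 bits.
RT = a + bH = 145 + 40·1.9007 = 221.03 ms.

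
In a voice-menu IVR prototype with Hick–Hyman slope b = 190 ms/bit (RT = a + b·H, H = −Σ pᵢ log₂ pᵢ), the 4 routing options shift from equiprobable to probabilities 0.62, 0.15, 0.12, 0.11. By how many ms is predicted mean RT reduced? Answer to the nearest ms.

84 ms

Equiprobable entropy H₀ = log₂ 4 = 2.0000 bits.
Skewed entropy H = −Σ pᵢ log₂ pᵢ = 1.5555 bits.
ΔRT = b·(H₀ − H) = 190 × 0.4445 = 84.46 ms.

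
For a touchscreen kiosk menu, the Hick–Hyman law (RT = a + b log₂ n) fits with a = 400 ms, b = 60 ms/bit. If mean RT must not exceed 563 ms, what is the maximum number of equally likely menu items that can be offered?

6

Information budget: (563 − 400)/60 = 2.7167 bits, so n ≤ 2^2.7167 = 6.574 → at most 6.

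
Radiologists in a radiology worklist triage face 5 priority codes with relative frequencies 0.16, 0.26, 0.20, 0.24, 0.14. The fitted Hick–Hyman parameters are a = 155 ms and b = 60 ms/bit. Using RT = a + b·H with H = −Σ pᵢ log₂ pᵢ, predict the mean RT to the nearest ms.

292 ms

H = 0.16·log₂(1/0.16) + 0.26·log₂(1/0.26) + 0.20·log₂(1/0.20) + 0.24·log₂(1/0.24) + 0.14·log₂(1/0.14) = 2.2839 bits.
RT = 155 + 60 × 2.2839 = 292.04 ms.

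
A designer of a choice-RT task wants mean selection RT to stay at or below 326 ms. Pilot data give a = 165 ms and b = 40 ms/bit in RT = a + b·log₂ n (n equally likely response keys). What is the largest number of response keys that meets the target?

16

Set 165 + 40·log₂ n ≤ 326 → log₂ n ≤ (326 − 165)/40 = 4.0250.
So n ≤ 2^4.0250 = 16.280; the largest integer n is 16.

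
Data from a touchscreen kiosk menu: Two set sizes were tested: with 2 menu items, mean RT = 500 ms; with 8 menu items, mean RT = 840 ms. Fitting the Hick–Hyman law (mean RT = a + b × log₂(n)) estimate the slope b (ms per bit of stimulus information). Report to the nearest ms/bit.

170 ms/bit

Slope: b = (840 − 500) / (log₂ 8 − log₂ 2) = 340/2.0000 = 170 ms/bit.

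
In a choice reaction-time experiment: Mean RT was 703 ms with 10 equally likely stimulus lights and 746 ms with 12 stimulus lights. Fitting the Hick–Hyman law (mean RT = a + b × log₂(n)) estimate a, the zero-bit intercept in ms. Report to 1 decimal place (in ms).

159.9 ms

The slope on a log₂ axis is (746 − 703) / (3.5850 − 3.3219) = 163.477 ms/bit.
Intercept: a = 703 − 163.477·log₂(10) = 159.942 ms.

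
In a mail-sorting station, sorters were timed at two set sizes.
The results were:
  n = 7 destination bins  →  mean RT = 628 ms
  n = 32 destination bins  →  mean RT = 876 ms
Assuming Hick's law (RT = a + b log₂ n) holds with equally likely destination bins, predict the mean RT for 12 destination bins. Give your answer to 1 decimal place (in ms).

Fit slope and intercept:
  b = (876 − 628) / (log₂ 32 − log₂ 7) = 248 / (5 − 2.8074) = 113.105 ms/bit
  a = 628 − 113.105 × 2.8074 = 310.473 ms
Then RT(12) = 310.473 + 113.105 × log₂ 12 = 310.473 + 113.105 × 3.5850 ≈ 715.952 ms.

716.0 ms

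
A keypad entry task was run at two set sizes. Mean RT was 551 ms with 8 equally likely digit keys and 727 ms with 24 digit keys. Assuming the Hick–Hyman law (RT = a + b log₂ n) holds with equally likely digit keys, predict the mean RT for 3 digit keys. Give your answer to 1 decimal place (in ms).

With log₂ n on the abscissa the relation is linear; from the two conditions:
  b = (727 − 551) / (log₂ 24 − log₂ 8) = 176 / (4.5850 − 3) = 111.044 ms/bit
  a = 551 − 111.044 × 3 = 217.869 ms
Then RT(3) = 217.869 + 111.044 × log₂ 3 = 217.869 + 111.044 × 1.5850 ≈ 393.869 ms.

393.9 ms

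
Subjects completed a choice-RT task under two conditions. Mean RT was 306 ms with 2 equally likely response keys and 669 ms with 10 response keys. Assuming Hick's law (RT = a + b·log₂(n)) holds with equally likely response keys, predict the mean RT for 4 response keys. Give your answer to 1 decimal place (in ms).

RT is linear in log₂ n, so two points fix the line:
  b = (669 − 306) / (log₂ 10 − log₂ 2) = 363 / (3.3219 − 1) = 156.336 ms/bit
  a = 306 − 156.336 × 1 = 149.664 ms
Then RT(4) = 149.664 + 156.336 × log₂ 4 = 149.664 + 156.336 × 2 ≈ 462.336 ms.

462.3 ms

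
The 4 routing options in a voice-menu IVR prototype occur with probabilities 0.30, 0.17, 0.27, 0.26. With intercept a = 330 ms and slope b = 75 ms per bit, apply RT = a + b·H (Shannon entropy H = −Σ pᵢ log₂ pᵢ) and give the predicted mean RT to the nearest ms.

H = 0.30·log₂(1/0.30) + 0.17·log₂(1/0.17) + 0.27·log₂(1/0.27) + 0.26·log₂(1/0.26) = 1.9710 bits.
RT = 330 + 75 × 1.9710 = 477.82 ms.

478 ms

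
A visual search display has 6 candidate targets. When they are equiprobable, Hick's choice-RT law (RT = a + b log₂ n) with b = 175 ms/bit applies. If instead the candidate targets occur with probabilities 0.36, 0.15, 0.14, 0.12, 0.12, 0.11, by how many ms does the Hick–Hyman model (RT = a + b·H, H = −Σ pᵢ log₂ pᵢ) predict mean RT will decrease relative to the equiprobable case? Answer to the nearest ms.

28 ms

Equiprobable entropy H₀ = log₂ 6 = 2.5850 bits.
Skewed entropy H = −Σ pᵢ log₂ pᵢ = 2.4227 bits.
ΔRT = b·(H₀ − H) = 175 × 0.1623 = 28.40 ms.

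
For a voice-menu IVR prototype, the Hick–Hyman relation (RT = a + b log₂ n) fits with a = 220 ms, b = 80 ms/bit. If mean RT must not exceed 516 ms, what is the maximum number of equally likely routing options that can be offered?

Information budget: (516 − 220)/80 = 3.7000 bits, so n ≤ 2^3.7000 = 12.996 → at most 12.

12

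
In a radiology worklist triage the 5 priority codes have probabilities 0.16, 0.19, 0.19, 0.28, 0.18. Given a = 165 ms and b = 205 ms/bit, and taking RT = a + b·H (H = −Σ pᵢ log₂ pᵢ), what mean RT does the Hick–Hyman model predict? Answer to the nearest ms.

635 ms

H = 0.16·log₂(1/0.16) + 0.19·log₂(1/0.19) + 0.19·log₂(1/0.19) + 0.28·log₂(1/0.28) + 0.18·log₂(1/0.18) = 2.2930 bits.
RT = 165 + 205 × 2.2930 = 635.06 ms.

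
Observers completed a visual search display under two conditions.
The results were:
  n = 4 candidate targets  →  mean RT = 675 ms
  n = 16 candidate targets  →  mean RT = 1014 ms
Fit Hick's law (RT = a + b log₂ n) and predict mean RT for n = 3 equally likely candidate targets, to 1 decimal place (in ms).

604.7 ms

Fit slope and intercept:
  b = (1014 − 675) / (log₂ 16 − log₂ 4) = 339 / (4 − 2) = 169.500 ms/bit
  a = 675 − 169.500 × 2 = 336.000 ms
Then RT(3) = 336.000 + 169.500 × log₂ 3 = 336.000 + 169.500 × 1.5850 ≈ 604.651 ms.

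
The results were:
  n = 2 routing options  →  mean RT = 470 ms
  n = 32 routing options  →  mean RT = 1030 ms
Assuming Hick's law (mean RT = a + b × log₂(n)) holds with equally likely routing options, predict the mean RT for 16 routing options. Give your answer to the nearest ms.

890 ms

RT is linear in log₂ n, so two points fix the line:
  b = (1030 − 470) / (log₂ 32 − log₂ 2) = 560 / (5 − 1) = 140 ms/bit
  a = 470 − 140 × 1 = 330 ms
Then RT(16) = 330 + 140 × log₂ 16 = 330 + 140 × 4 ≈ 890.000 ms.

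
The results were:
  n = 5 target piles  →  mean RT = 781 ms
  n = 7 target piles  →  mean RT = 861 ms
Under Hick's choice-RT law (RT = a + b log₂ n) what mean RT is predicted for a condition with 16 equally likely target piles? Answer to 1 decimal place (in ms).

1057.6 ms

Solve the two-equation system in a and b:
  b = (861 − 781) / (log₂ 7 − log₂ 5) = 80 / (2.8074 − 2.3219) = 164.803 ms/bit
  a = 781 − 164.803 × 2.3219 = 398.338 ms
Then RT(16) = 398.338 + 164.803 × log₂ 16 = 398.338 + 164.803 × 4 ≈ 1057.552 ms.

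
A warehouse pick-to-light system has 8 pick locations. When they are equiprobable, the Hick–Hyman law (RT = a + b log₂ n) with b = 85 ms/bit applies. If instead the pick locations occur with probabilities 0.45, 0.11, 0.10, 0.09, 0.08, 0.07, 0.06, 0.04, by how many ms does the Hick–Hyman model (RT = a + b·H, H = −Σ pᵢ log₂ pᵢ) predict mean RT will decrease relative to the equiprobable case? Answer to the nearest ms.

Equiprobable entropy H₀ = log₂ 8 = 3.0000 bits.
Skewed entropy H = −Σ pᵢ log₂ pᵢ = 2.5029 bits.
ΔRT = b·(H₀ − H) = 85 × 0.4971 = 42.25 ms.

42 ms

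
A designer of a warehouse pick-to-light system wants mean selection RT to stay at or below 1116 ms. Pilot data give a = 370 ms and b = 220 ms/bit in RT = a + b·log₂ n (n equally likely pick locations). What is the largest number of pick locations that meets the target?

10

Set 370 + 220·log₂ n ≤ 1116 → log₂ n ≤ (1116 − 370)/220 = 3.3909.
So n ≤ 2^3.3909 = 10.490; the largest integer n is 10.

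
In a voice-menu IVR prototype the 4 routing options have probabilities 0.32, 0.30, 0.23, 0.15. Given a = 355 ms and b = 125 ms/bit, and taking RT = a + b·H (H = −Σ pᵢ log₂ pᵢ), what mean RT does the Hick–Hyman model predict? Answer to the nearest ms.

H = 0.32·log₂(1/0.32) + 0.30·log₂(1/0.30) + 0.23·log₂(1/0.23) + 0.15·log₂(1/0.15) = 1.9453 bits.
RT = 355 + 125 × 1.9453 = 598.17 ms.

598 ms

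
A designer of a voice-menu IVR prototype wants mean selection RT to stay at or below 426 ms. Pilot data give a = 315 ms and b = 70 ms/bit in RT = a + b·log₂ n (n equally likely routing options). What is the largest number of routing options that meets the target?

3

Information budget: (426 − 315)/70 = 1.5857 bits, so n ≤ 2^1.5857 = 3.002 → at most 3.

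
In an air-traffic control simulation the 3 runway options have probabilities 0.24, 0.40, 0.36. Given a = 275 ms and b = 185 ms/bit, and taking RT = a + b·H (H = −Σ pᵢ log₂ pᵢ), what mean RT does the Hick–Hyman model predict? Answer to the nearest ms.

Entropy contributions −pᵢ log₂ pᵢ: 0.4941, 0.5288, 0.5306; sum H = 1.5535 bits.
RT = a + bH = 275 + 185·1.5535 = 562.40 ms.

562 ms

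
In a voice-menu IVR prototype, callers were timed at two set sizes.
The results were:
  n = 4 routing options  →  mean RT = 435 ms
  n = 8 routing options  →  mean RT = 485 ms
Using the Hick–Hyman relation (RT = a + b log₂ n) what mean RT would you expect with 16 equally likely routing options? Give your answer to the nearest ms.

535 ms

Fit slope and intercept:
  b = (485 − 435) / (log₂ 8 − log₂ 4) = 50 / (3 − 2) = 50 ms/bit
  a = 435 − 50 × 2 = 335 ms
Then RT(16) = 335 + 50 × log₂ 16 = 335 + 50 × 4 ≈ 535.000 ms.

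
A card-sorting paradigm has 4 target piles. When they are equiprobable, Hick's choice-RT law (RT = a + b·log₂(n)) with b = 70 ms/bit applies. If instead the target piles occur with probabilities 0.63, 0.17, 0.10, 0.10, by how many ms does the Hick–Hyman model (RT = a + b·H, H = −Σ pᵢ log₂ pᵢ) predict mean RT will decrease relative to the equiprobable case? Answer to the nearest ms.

The RT saving is b·ΔH. Equiprobable H₀ = log₂(4) = 2.0000 bits; with the given probabilities H = 1.5189 bits.
b·(H₀ − H) = 70 × (2.0000 − 1.5189) = 33.68 ms.

34 ms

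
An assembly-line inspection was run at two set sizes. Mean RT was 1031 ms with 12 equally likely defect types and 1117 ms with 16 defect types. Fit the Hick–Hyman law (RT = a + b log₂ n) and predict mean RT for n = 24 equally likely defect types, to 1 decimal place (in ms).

Solve the two-equation system in a and b:
  b = (1117 − 1031) / (log₂ 16 − log₂ 12) = 86 / (4 − 3.5850) = 207.210 ms/bit
  a = 1031 − 207.210 × 3.5850 = 288.159 ms
Then RT(24) = 288.159 + 207.210 × log₂ 24 = 288.159 + 207.210 × 4.5850 ≈ 1238.210 ms.

1238.2 ms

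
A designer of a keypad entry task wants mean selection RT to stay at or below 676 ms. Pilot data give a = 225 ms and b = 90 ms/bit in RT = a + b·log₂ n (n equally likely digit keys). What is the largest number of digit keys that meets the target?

32

90·log₂ n ≤ 676 − 225 = 451, giving log₂ n ≤ 5.0111 and n ≤ 32.247. The largest whole number is 32.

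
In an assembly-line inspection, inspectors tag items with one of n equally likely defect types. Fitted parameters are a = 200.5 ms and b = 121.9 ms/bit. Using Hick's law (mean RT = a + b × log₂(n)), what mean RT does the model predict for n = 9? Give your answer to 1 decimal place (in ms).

586.9 ms

log₂(9) = 3.1699 bits, so RT = 200.5 + 121.9 × 3.1699 ≈ 586.914 ms.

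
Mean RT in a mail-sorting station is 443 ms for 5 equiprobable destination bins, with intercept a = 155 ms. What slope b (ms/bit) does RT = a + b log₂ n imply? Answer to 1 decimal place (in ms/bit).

124.0 ms/bit

5 alternatives carry log₂ 5 = 2.3219 bits; the choice cost is 443 − 155 = 288 ms, so b = 288/2.3219 = 124.035 ms/bit.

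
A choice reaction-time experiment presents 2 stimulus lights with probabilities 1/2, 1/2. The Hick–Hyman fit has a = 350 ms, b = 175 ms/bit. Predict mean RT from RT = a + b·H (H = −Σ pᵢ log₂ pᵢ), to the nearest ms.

525 ms

H = −Σ pᵢ log₂ pᵢ = 0.5·1 + 0.5·1 = 1.000 bits.
RT = 350 + 175 × 1.000 = 525.00 ms.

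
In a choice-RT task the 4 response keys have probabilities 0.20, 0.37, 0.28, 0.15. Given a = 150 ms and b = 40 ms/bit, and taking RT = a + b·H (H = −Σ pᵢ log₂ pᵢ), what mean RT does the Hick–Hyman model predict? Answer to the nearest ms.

H = 0.20·log₂(1/0.20) + 0.37·log₂(1/0.37) + 0.28·log₂(1/0.28) + 0.15·log₂(1/0.15) = 1.9199 bits.
RT = 150 + 40 × 1.9199 = 226.80 ms.

227 ms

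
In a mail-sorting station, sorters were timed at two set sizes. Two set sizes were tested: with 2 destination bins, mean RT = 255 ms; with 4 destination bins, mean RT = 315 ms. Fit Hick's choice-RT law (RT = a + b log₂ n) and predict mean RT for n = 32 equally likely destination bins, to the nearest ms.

With log₂ n on the abscissa the relation is linear; from the two conditions:
  b = (315 − 255) / (log₂ 4 − log₂ 2) = 60 / (2 − 1) = 60 ms/bit
  a = 255 − 60 × 1 = 195 ms
Then RT(32) = 195 + 60 × log₂ 32 = 195 + 60 × 5 ≈ 495.000 ms.

495 ms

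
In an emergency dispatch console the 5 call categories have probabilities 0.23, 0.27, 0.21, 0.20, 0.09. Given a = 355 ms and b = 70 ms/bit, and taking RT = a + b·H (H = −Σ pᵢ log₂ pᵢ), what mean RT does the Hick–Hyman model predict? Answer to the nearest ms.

Entropy contributions −pᵢ log₂ pᵢ: 0.4877, 0.5100, 0.4728, 0.4644, 0.3127; sum H = 2.2476 bits.
RT = a + bH = 355 + 70·2.2476 = 512.33 ms.

512 ms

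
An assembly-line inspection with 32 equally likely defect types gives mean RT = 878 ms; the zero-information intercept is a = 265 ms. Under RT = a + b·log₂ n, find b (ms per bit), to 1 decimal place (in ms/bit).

122.6 ms/bit

32 alternatives carry log₂ 32 = 5 bits; the choice cost is 878 − 265 = 613 ms, so b = 613/5 = 122.600 ms/bit.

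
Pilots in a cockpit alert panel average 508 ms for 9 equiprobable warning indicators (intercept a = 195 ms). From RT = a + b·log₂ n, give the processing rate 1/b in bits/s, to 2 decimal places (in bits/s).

10.13 bits/s

b = (508 − 195)/log₂ 9 = 313/3.1699 = 98.741 ms per bit = 0.09874 s/bit; the reciprocal is 10.128 bits/s.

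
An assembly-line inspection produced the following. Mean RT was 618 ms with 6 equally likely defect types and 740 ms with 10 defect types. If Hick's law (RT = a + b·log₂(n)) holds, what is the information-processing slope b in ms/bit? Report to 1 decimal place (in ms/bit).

165.5 ms/bit

The slope on a log₂ axis is (740 − 618) / (3.3219 − 2.5850) = 165.544 ms/bit.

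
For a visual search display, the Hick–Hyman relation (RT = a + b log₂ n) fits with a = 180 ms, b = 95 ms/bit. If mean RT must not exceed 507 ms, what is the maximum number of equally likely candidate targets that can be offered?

10

Set 180 + 95·log₂ n ≤ 507 → log₂ n ≤ (507 − 180)/95 = 3.4421.
So n ≤ 2^3.4421 = 10.869; the largest integer n is 10.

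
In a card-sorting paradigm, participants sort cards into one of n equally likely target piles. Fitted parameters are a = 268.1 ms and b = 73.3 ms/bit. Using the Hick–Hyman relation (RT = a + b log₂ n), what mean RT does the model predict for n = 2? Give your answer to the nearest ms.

341 ms

log₂(2) = 1 bits, so RT = 268.1 + 73.3 × 1 ≈ 341.400 ms.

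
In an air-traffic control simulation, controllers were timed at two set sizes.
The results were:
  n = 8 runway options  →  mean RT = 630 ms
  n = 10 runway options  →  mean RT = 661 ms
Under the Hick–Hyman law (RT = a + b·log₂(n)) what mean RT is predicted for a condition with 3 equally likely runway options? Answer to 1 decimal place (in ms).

493.7 ms

Solve the two-equation system in a and b:
  b = (661 − 630) / (log₂ 10 − log₂ 8) = 31 / (3.3219 − 3) = 96.295 ms/bit
  a = 630 − 96.295 × 3 = 341.116 ms
Then RT(3) = 341.116 + 96.295 × log₂ 3 = 341.116 + 96.295 × 1.5850 ≈ 493.739 ms.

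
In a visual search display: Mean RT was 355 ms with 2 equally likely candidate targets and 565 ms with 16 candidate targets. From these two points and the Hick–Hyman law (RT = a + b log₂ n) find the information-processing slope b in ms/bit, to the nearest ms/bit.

70 ms/bit

The slope on a log₂ axis is (565 − 355) / (4 − 1) = 70 ms/bit.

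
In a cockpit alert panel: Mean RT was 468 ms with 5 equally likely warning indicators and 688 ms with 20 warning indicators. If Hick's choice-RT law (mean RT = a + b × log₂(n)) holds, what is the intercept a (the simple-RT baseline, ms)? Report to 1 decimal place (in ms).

212.6 ms

b = (RT₂ − RT₁)/(log₂ n₂ − log₂ n₁) = (688 − 468)/(4.3219 − 2.3219) = 110.000 ms/bit.
a = RT₁ − b·log₂ n₁ = 468 − 110.000 × 2.3219 = 212.588 ms.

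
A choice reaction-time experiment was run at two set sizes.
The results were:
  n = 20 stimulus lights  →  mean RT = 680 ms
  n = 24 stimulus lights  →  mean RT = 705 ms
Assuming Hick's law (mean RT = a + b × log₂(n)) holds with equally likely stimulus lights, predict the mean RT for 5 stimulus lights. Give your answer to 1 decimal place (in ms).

489.9 ms

RT is linear in log₂ n, so two points fix the line:
  b = (705 − 680) / (log₂ 24 − log₂ 20) = 25 / (4.5850 − 4.3219) = 95.045 ms/bit
  a = 680 − 95.045 × 4.3219 = 269.224 ms
Then RT(5) = 269.224 + 95.045 × log₂ 5 = 269.224 + 95.045 × 2.3219 ≈ 489.911 ms.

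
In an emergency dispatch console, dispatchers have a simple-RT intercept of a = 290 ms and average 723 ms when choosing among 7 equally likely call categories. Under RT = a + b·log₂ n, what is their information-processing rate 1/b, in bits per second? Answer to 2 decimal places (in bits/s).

6.48 bits/s

b = (723 − 290)/log₂ 7 = 433/2.8074 = 154.238 ms per bit = 0.15424 s/bit; the reciprocal is 6.483 bits/s.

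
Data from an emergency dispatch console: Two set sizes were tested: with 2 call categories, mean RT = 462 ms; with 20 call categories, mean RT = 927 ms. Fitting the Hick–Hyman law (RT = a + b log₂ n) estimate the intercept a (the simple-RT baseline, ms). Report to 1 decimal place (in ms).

322.0 ms

The slope on a log₂ axis is (927 − 462) / (4.3219 − 1) = 139.979 ms/bit.
Intercept: a = 462 − 139.979·log₂(2) = 322.021 ms.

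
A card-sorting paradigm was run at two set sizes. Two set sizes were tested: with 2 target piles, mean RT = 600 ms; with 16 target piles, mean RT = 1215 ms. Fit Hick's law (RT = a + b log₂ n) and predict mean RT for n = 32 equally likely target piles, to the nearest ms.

1420 ms

RT is linear in log₂ n, so two points fix the line:
  b = (1215 − 600) / (log₂ 16 − log₂ 2) = 615 / (4 − 1) = 205 ms/bit
  a = 600 − 205 × 1 = 395 ms
Then RT(32) = 395 + 205 × log₂ 32 = 395 + 205 × 5 ≈ 1420.000 ms.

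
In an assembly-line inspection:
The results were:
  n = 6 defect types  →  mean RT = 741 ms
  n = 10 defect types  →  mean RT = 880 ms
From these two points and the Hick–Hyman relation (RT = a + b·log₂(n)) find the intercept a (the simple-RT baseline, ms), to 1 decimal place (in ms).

253.4 ms

Slope: b = (880 − 741) / (log₂ 10 − log₂ 6) = 139/0.7370 = 188.611 ms/bit.
a = RT₁ − b·log₂ n₁ = 741 − 188.611 × 2.5850 = 253.447 ms.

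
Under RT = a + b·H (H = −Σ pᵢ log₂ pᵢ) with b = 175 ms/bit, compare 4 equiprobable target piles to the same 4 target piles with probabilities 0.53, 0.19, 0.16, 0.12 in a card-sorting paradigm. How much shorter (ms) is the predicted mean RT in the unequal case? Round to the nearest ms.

47 ms

Equiprobable entropy H₀ = log₂ 4 = 2.0000 bits.
Skewed entropy H = −Σ pᵢ log₂ pᵢ = 1.7308 bits.
ΔRT = b·(H₀ − H) = 175 × 0.2692 = 47.12 ms.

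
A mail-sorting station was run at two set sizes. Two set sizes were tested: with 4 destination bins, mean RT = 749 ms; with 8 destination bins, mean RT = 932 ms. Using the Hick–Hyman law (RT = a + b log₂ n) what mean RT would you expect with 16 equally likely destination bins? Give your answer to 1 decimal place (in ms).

1115.0 ms

With log₂ n on the abscissa the relation is linear; from the two conditions:
  b = (932 − 749) / (log₂ 8 − log₂ 4) = 183 / (3 − 2) = 183.000 ms/bit
  a = 749 − 183.000 × 2 = 383.000 ms
Then RT(16) = 383.000 + 183.000 × log₂ 16 = 383.000 + 183.000 × 4 ≈ 1115.000 ms.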